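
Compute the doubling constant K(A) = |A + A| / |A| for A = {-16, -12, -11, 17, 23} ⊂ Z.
K = |A + A| / |A| = 15/5 = 3

Enumerate A + A = {a + b : a, b ∈ A}. With |A| = 5, there are |A|^2 = 25 ordered sum pairs; collecting distinct values, A + A = {-32, -28, -27, -24, -23, -22, 1, 5, 6, 7, 11, 12, 34, 40, 46}, so |A + A| = 15. Thus K = 15/5 = 3. For comparison, the minimum possible |A + A| over all 5-element sets is 2·5 − 1 = 9 (so min K = 9/5), attained only by arithmetic progressions.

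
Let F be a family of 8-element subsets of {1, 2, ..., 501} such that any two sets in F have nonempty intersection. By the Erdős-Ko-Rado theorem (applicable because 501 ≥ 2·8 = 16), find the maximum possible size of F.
max |F| = C(500, 7) = 1486071034734000

The Erdős-Ko-Rado theorem states: for n ≥ 2k, an intersecting family of k-subsets of an n-element set has size at most C(n − 1, k − 1), with equality for 'star' families {A ⊆ [n] : |A| = k, i ∈ A} (fix an element i). For n = 501, k = 8: C(500, 7) = 1486071034734000.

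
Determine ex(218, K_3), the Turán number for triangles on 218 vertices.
ex(218, K_3) = ⌊218^2/4⌋ = 11881

Mantel (1907): a triangle-free graph on n vertices has at most ⌊n^2/4⌋ edges, with equality for the complete bipartite graph K_{⌊n/2⌋, ⌈n/2⌉}. For n = 218: ⌊218^2/4⌋ = ⌊47524/4⌋ = 11881. The extremal graph is K_{109, 109}, which has 109·109 = 11881 edges.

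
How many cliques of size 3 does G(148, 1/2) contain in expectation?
E[# K_3] = C(148, 3) · (1/2)^C(3, 2) = 529396 / 2^3 = 132349/2 = 66174.5

For each 3-subset S of vertices (there are C(148, 3) = 529396 such S), let X_S = 1 if S induces a K_3 (all C(3, 2) = 3 edges present). Then P(X_S = 1) = (1/2)^3 = 1/8. By linearity of expectation, E[# K_3] = C(148, 3) · (1/2)^3 = 529396 / 8 = 132349/2 = 66174.5.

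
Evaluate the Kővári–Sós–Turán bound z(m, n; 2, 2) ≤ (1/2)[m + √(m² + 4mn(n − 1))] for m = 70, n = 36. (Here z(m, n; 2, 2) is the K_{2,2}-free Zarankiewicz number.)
z(70, 36; 2, 2) ≤ (1/2)[70 + √(70² + 4·70·36·35)] = (1/2)[70 + √357700] = 334.0401

Kővári–Sós–Turán: let r_1, ..., r_70 be the row sums and z = Σ r_i the total number of 1s. Each pair of columns can share at most one row with both entries 1 (else a 2×2 all-ones block appears), so Σ_i C(r_i, 2) ≤ C(36, 2) = 630. By convexity Σ_i C(r_i, 2) ≥ 70·C(z/70, 2) = z(z − 70)/(2·70), giving z² − 70z − 70·36·35 ≤ 0 and hence z ≤ (1/2)[70 + √(4900 + 4·88200)] = (1/2)[70 + √357700] ≈ (1/2)(70 + 598.0803) = 334.0401.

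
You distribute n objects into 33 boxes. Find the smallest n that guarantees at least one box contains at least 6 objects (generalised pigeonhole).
n = (6 − 1)·33 + 1 = 166

By the generalised pigeonhole principle, to guarantee some box contains ≥ r objects we need more than (r − 1) · k objects total. Threshold: n = (r − 1) · k + 1. With r = 6 and k = 33: n = 5 · 33 + 1 = 165 + 1 = 166. For n = 165 = 5 · 33, we can put exactly 5 objects in every box, avoiding 6 in any single one — so 166 is tight.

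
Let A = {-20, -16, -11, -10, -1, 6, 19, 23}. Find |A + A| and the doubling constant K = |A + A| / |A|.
K = |A + A| / |A| = 33/8

Enumerate A + A = {a + b : a, b ∈ A}. With |A| = 8, there are |A|^2 = 64 ordered sum pairs; collecting distinct values, A + A = {-40, -36, -32, -31, -30, -27, -26, -22, -21, -20, -17, -14, -12, -11, -10, -5, -4, -2, -1, 3, 5, 7, 8, 9, 12, 13, 18, 22, 25, 29, 38, 42, 46}, so |A + A| = 33. Thus K = 33/8. For comparison, the minimum possible |A + A| over all 8-element sets is 2·8 − 1 = 15 (so min K = 15/8), attained only by arithmetic progressions.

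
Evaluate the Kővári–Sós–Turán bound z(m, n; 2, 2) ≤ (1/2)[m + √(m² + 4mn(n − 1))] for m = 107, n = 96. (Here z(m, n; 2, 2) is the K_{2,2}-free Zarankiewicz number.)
z(107, 96; 2, 2) ≤ (1/2)[107 + √(107² + 4·107·96·95)] = (1/2)[107 + √3914809] = 1042.7938

Kővári–Sós–Turán: let r_1, ..., r_107 be the row sums and z = Σ r_i the total number of 1s. Each pair of columns can share at most one row with both entries 1 (else a 2×2 all-ones block appears), so Σ_i C(r_i, 2) ≤ C(96, 2) = 4560. By convexity Σ_i C(r_i, 2) ≥ 107·C(z/107, 2) = z(z − 107)/(2·107), giving z² − 107z − 107·96·95 ≤ 0 and hence z ≤ (1/2)[107 + √(11449 + 4·975840)] = (1/2)[107 + √3914809] ≈ (1/2)(107 + 1978.5876) = 1042.7938.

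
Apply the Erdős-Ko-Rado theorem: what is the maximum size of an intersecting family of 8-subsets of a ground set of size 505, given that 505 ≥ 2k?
max |F| = C(504, 7) = 1571843562600600

The Erdős-Ko-Rado theorem states: for n ≥ 2k, an intersecting family of k-subsets of an n-element set has size at most C(n − 1, k − 1), with equality for 'star' families {A ⊆ [n] : |A| = k, i ∈ A} (fix an element i). For n = 505, k = 8: C(504, 7) = 1571843562600600.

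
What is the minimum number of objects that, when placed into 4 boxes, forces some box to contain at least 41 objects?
n = (41 − 1)·4 + 1 = 161

By the generalised pigeonhole principle, to guarantee some box contains ≥ r objects we need more than (r − 1) · k objects total. Threshold: n = (r − 1) · k + 1. With r = 41 and k = 4: n = 40 · 4 + 1 = 160 + 1 = 161. For n = 160 = 40 · 4, we can put exactly 40 objects in every box, avoiding 41 in any single one — so 161 is tight.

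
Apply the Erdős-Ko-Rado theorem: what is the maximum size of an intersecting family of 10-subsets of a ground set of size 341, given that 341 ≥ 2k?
max |F| = C(340, 9) = 150374796272229880

The Erdős-Ko-Rado theorem states: for n ≥ 2k, an intersecting family of k-subsets of an n-element set has size at most C(n − 1, k − 1), with equality for 'star' families {A ⊆ [n] : |A| = k, i ∈ A} (fix an element i). For n = 341, k = 10: C(340, 9) = 150374796272229880.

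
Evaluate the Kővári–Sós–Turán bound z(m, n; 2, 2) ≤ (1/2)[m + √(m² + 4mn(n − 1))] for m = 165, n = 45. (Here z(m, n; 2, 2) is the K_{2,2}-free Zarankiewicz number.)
z(165, 45; 2, 2) ≤ (1/2)[165 + √(165² + 4·165·45·44)] = (1/2)[165 + √1334025] = 660

Kővári–Sós–Turán: let r_1, ..., r_165 be the row sums and z = Σ r_i the total number of 1s. Each pair of columns can share at most one row with both entries 1 (else a 2×2 all-ones block appears), so Σ_i C(r_i, 2) ≤ C(45, 2) = 990. By convexity Σ_i C(r_i, 2) ≥ 165·C(z/165, 2) = z(z − 165)/(2·165), giving z² − 165z − 165·45·44 ≤ 0 and hence z ≤ (1/2)[165 + √(27225 + 4·326700)] = (1/2)[165 + √1334025] ≈ (1/2)(165 + 1155) = 660.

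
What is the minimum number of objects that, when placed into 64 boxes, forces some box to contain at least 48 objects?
n = (48 − 1)·64 + 1 = 3009

By the generalised pigeonhole principle, to guarantee some box contains ≥ r objects we need more than (r − 1) · k objects total. Threshold: n = (r − 1) · k + 1. With r = 48 and k = 64: n = 47 · 64 + 1 = 3008 + 1 = 3009. For n = 3008 = 47 · 64, we can put exactly 47 objects in every box, avoiding 48 in any single one — so 3009 is tight.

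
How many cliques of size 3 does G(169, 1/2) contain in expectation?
E[# K_3] = C(169, 3) · (1/2)^C(3, 2) = 790244 / 2^3 = 197561/2 = 98780.5

For each 3-subset S of vertices (there are C(169, 3) = 790244 such S), let X_S = 1 if S induces a K_3 (all C(3, 2) = 3 edges present). Then P(X_S = 1) = (1/2)^3 = 1/8. By linearity of expectation, E[# K_3] = C(169, 3) · (1/2)^3 = 790244 / 8 = 197561/2 = 98780.5.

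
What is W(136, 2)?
W(136, 2) = 136 + 1 = 137

A 2-term AP is any pair of integers, so a monochromatic 2-AP exists iff some colour is used at least twice. With 136 colours, the colouring i ↦ i on {1, ..., 136} uses each colour once, avoiding any monochromatic pair, so W(136, 2) > 136. For {1, ..., 137}, pigeonhole forces two integers of the same colour, which form a monochromatic 2-AP. Hence W(136, 2) = 137.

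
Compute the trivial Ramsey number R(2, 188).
R(2, 188) = 188

R(2, k) = k for all k ≥ 2: in a 2-colouring of K_k, either some edge is red (a red K_2) or all edges are blue (a blue K_k). And K_{187} coloured all-blue has no blue K_188, so R(2, 188) > 187. Hence R(2, 188) = 188.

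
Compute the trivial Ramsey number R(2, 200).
R(2, 200) = 200

R(2, k) = k for all k ≥ 2: in a 2-colouring of K_k, either some edge is red (a red K_2) or all edges are blue (a blue K_k). And K_{199} coloured all-blue has no blue K_200, so R(2, 200) > 199. Hence R(2, 200) = 200.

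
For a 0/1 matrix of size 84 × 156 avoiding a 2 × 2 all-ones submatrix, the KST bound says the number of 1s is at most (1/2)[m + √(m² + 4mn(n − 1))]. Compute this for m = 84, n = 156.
z(84, 156; 2, 2) ≤ (1/2)[84 + √(84² + 4·84·156·155)] = (1/2)[84 + √8131536] = 1467.7924

Kővári–Sós–Turán: let r_1, ..., r_84 be the row sums and z = Σ r_i the total number of 1s. Each pair of columns can share at most one row with both entries 1 (else a 2×2 all-ones block appears), so Σ_i C(r_i, 2) ≤ C(156, 2) = 12090. By convexity Σ_i C(r_i, 2) ≥ 84·C(z/84, 2) = z(z − 84)/(2·84), giving z² − 84z − 84·156·155 ≤ 0 and hence z ≤ (1/2)[84 + √(7056 + 4·2031120)] = (1/2)[84 + √8131536] ≈ (1/2)(84 + 2851.5848) = 1467.7924.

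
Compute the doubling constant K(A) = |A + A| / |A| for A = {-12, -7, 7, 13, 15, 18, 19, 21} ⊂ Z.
K = |A + A| / |A| = 30/8 = 15/4

Enumerate A + A = {a + b : a, b ∈ A}. With |A| = 8, there are |A|^2 = 64 ordered sum pairs; collecting distinct values, A + A = {-24, -19, -14, -5, 0, 1, 3, 6, 7, 8, 9, 11, 12, 14, 20, 22, 25, 26, 28, 30, 31, 32, 33, 34, 36, 37, 38, 39, 40, 42}, so |A + A| = 30. Thus K = 30/8 = 15/4. For comparison, the minimum possible |A + A| over all 8-element sets is 2·8 − 1 = 15 (so min K = 15/8), attained only by arithmetic progressions.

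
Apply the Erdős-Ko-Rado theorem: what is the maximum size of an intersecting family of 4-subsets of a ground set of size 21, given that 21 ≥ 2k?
max |F| = C(20, 3) = 1140

Erdős-Ko-Rado (1961): when n ≥ 2k, max |F| = C(n−1, k−1). The bound is attained by the star {A : i ∈ A} for any fixed i ∈ [n]. Here C(21−1, 4−1) = C(20, 3) = 1140.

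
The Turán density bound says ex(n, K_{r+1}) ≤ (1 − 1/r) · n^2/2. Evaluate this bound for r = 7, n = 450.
Turán density bound = (6/7) · 450^2/2 = 607500/7 ≈ 86785.7143

Turán's theorem: ex(n, K_{r+1}) is achieved by the complete r-partite Turán graph T(n, r) with parts as balanced as possible, and is at most (1 − 1/r) · n^2/2. For r = 7, n = 450: the density bound is (6/7) · 202500/2 = 607500/7 ≈ 86785.7143. The integer-valued extremum is e(T(450, 7)) = 86785, which is strictly less than the density bound 607500/7 since 7 ∤ 450 (the parts of T(450, 7) cannot all be equal).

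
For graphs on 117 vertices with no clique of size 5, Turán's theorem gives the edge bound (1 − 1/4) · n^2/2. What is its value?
Turán density bound = (3/4) · 117^2/2 = 41067/8 ≈ 5133.375

Turán's theorem: ex(n, K_{r+1}) is achieved by the complete r-partite Turán graph T(n, r) with parts as balanced as possible, and is at most (1 − 1/r) · n^2/2. For r = 4, n = 117: the density bound is (3/4) · 13689/2 = 41067/8 ≈ 5133.375. The integer-valued extremum is e(T(117, 4)) = 5133, which is strictly less than the density bound 41067/8 since 4 ∤ 117 (the parts of T(117, 4) cannot all be equal).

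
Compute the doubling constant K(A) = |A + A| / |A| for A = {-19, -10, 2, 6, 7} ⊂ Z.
K = |A + A| / |A| = 15/5 = 3

Enumerate A + A = {a + b : a, b ∈ A}. With |A| = 5, there are |A|^2 = 25 ordered sum pairs; collecting distinct values, A + A = {-38, -29, -20, -17, -13, -12, -8, -4, -3, 4, 8, 9, 12, 13, 14}, so |A + A| = 15. Thus K = 15/5 = 3. For comparison, the minimum possible |A + A| over all 5-element sets is 2·5 − 1 = 9 (so min K = 9/5), attained only by arithmetic progressions.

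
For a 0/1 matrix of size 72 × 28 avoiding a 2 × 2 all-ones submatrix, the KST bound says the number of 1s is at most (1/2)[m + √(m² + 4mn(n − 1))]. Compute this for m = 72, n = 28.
z(72, 28; 2, 2) ≤ (1/2)[72 + √(72² + 4·72·28·27)] = (1/2)[72 + √222912] = 272.0678

Kővári–Sós–Turán: let r_1, ..., r_72 be the row sums and z = Σ r_i the total number of 1s. Each pair of columns can share at most one row with both entries 1 (else a 2×2 all-ones block appears), so Σ_i C(r_i, 2) ≤ C(28, 2) = 378. By convexity Σ_i C(r_i, 2) ≥ 72·C(z/72, 2) = z(z − 72)/(2·72), giving z² − 72z − 72·28·27 ≤ 0 and hence z ≤ (1/2)[72 + √(5184 + 4·54432)] = (1/2)[72 + √222912] ≈ (1/2)(72 + 472.1356) = 272.0678.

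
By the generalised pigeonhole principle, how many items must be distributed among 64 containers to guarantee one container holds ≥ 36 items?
n = (36 − 1)·64 + 1 = 2241

By the generalised pigeonhole principle, to guarantee some box contains ≥ r objects we need more than (r − 1) · k objects total. Threshold: n = (r − 1) · k + 1. With r = 36 and k = 64: n = 35 · 64 + 1 = 2240 + 1 = 2241. For n = 2240 = 35 · 64, we can put exactly 35 objects in every box, avoiding 36 in any single one — so 2241 is tight.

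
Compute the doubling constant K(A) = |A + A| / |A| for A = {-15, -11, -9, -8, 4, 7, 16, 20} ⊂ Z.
K = |A + A| / |A| = 32/8 = 4

Enumerate A + A = {a + b : a, b ∈ A}. With |A| = 8, there are |A|^2 = 64 ordered sum pairs; collecting distinct values, A + A = {-30, -26, -24, -23, -22, -20, -19, -18, -17, -16, -11, -8, -7, -5, -4, -2, -1, 1, 5, 7, 8, 9, 11, 12, 14, 20, 23, 24, 27, 32, 36, 40}, so |A + A| = 32. Thus K = 32/8 = 4. For comparison, the minimum possible |A + A| over all 8-element sets is 2·8 − 1 = 15 (so min K = 15/8), attained only by arithmetic progressions.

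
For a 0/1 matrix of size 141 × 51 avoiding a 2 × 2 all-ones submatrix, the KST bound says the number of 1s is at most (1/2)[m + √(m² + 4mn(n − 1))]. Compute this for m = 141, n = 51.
z(141, 51; 2, 2) ≤ (1/2)[141 + √(141² + 4·141·51·50)] = (1/2)[141 + √1458081] = 674.2551

Kővári–Sós–Turán: let r_1, ..., r_141 be the row sums and z = Σ r_i the total number of 1s. Each pair of columns can share at most one row with both entries 1 (else a 2×2 all-ones block appears), so Σ_i C(r_i, 2) ≤ C(51, 2) = 1275. By convexity Σ_i C(r_i, 2) ≥ 141·C(z/141, 2) = z(z − 141)/(2·141), giving z² − 141z − 141·51·50 ≤ 0 and hence z ≤ (1/2)[141 + √(19881 + 4·359550)] = (1/2)[141 + √1458081] ≈ (1/2)(141 + 1207.5102) = 674.2551.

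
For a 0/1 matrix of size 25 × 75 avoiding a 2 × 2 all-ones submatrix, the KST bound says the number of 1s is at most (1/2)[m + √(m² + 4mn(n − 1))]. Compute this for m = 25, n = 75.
z(25, 75; 2, 2) ≤ (1/2)[25 + √(25² + 4·25·75·74)] = (1/2)[25 + √555625] = 385.2013

Kővári–Sós–Turán: let r_1, ..., r_25 be the row sums and z = Σ r_i the total number of 1s. Each pair of columns can share at most one row with both entries 1 (else a 2×2 all-ones block appears), so Σ_i C(r_i, 2) ≤ C(75, 2) = 2775. By convexity Σ_i C(r_i, 2) ≥ 25·C(z/25, 2) = z(z − 25)/(2·25), giving z² − 25z − 25·75·74 ≤ 0 and hence z ≤ (1/2)[25 + √(625 + 4·138750)] = (1/2)[25 + √555625] ≈ (1/2)(25 + 745.4026) = 385.2013.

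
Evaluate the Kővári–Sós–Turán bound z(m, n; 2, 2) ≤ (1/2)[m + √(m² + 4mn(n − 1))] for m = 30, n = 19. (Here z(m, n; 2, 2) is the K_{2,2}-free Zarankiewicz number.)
z(30, 19; 2, 2) ≤ (1/2)[30 + √(30² + 4·30·19·18)] = (1/2)[30 + √41940] = 117.3963

Kővári–Sós–Turán: let r_1, ..., r_30 be the row sums and z = Σ r_i the total number of 1s. Each pair of columns can share at most one row with both entries 1 (else a 2×2 all-ones block appears), so Σ_i C(r_i, 2) ≤ C(19, 2) = 171. By convexity Σ_i C(r_i, 2) ≥ 30·C(z/30, 2) = z(z − 30)/(2·30), giving z² − 30z − 30·19·18 ≤ 0 and hence z ≤ (1/2)[30 + √(900 + 4·10260)] = (1/2)[30 + √41940] ≈ (1/2)(30 + 204.7926) = 117.3963.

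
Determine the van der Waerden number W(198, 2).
W(198, 2) = 198 + 1 = 199

A 2-term AP is any pair of integers, so a monochromatic 2-AP exists iff some colour is used at least twice. With 198 colours, the colouring i ↦ i on {1, ..., 198} uses each colour once, avoiding any monochromatic pair, so W(198, 2) > 198. For {1, ..., 199}, pigeonhole forces two integers of the same colour, which form a monochromatic 2-AP. Hence W(198, 2) = 199.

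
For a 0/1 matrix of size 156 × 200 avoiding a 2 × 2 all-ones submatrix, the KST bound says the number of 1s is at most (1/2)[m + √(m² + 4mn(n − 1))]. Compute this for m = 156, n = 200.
z(156, 200; 2, 2) ≤ (1/2)[156 + √(156² + 4·156·200·199)] = (1/2)[156 + √24859536] = 2570.9669

Kővári–Sós–Turán: let r_1, ..., r_156 be the row sums and z = Σ r_i the total number of 1s. Each pair of columns can share at most one row with both entries 1 (else a 2×2 all-ones block appears), so Σ_i C(r_i, 2) ≤ C(200, 2) = 19900. By convexity Σ_i C(r_i, 2) ≥ 156·C(z/156, 2) = z(z − 156)/(2·156), giving z² − 156z − 156·200·199 ≤ 0 and hence z ≤ (1/2)[156 + √(24336 + 4·6208800)] = (1/2)[156 + √24859536] ≈ (1/2)(156 + 4985.9338) = 2570.9669.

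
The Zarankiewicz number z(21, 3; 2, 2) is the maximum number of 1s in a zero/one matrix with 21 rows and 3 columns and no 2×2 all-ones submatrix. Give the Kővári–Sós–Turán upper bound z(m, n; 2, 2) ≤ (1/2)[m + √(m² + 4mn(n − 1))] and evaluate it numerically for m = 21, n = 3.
z(21, 3; 2, 2) ≤ (1/2)[21 + √(21² + 4·21·3·2)] = (1/2)[21 + √945] = 25.8704

Kővári–Sós–Turán: let r_1, ..., r_21 be the row sums and z = Σ r_i the total number of 1s. Each pair of columns can share at most one row with both entries 1 (else a 2×2 all-ones block appears), so Σ_i C(r_i, 2) ≤ C(3, 2) = 3. By convexity Σ_i C(r_i, 2) ≥ 21·C(z/21, 2) = z(z − 21)/(2·21), giving z² − 21z − 21·3·2 ≤ 0 and hence z ≤ (1/2)[21 + √(441 + 4·126)] = (1/2)[21 + √945] ≈ (1/2)(21 + 30.7409) = 25.8704.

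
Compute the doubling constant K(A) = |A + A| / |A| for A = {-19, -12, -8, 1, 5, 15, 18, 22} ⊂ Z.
K = |A + A| / |A| = 30/8 = 15/4

Enumerate A + A = {a + b : a, b ∈ A}. With |A| = 8, there are |A|^2 = 64 ordered sum pairs; collecting distinct values, A + A = {-38, -31, -27, -24, -20, -18, -16, -14, -11, -7, -4, -3, -1, 2, 3, 6, 7, 10, 14, 16, 19, 20, 23, 27, 30, 33, 36, 37, 40, 44}, so |A + A| = 30. Thus K = 30/8 = 15/4. For comparison, the minimum possible |A + A| over all 8-element sets is 2·8 − 1 = 15 (so min K = 15/8), attained only by arithmetic progressions.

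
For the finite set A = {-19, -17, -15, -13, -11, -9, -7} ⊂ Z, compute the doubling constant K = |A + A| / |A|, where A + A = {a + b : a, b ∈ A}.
K = |A + A| / |A| = 13/7

Enumerate A + A = {a + b : a, b ∈ A}. With |A| = 7, there are |A|^2 = 49 ordered sum pairs; collecting distinct values, A + A = {-38, -36, -34, -32, -30, -28, -26, -24, -22, -20, -18, -16, -14}, so |A + A| = 13. Thus K = 13/7. Here |A + A| = 2|A| − 1 = 13, the minimum possible — so K = 13/7 is minimal, which holds iff A is an arithmetic progression.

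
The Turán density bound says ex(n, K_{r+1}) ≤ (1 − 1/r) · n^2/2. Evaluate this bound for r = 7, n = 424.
Turán density bound = (6/7) · 424^2/2 = 539328/7 ≈ 77046.8571

Turán's theorem: ex(n, K_{r+1}) is achieved by the complete r-partite Turán graph T(n, r) with parts as balanced as possible, and is at most (1 − 1/r) · n^2/2. For r = 7, n = 424: the density bound is (6/7) · 179776/2 = 539328/7 ≈ 77046.8571. The integer-valued extremum is e(T(424, 7)) = 77046, which is strictly less than the density bound 539328/7 since 7 ∤ 424 (the parts of T(424, 7) cannot all be equal).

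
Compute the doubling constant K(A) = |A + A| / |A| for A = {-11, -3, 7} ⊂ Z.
K = |A + A| / |A| = 6/3 = 2

Enumerate A + A = {a + b : a, b ∈ A}. With |A| = 3, there are |A|^2 = 9 ordered sum pairs; collecting distinct values, A + A = {-22, -14, -6, -4, 4, 14}, so |A + A| = 6. Thus K = 6/3 = 2. For comparison, the minimum possible |A + A| over all 3-element sets is 2·3 − 1 = 5 (so min K = 5/3), attained only by arithmetic progressions.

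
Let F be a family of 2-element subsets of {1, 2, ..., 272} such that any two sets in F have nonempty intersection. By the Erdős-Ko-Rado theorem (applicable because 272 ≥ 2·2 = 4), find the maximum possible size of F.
max |F| = C(271, 1) = 271

Erdős-Ko-Rado (1961): when n ≥ 2k, max |F| = C(n−1, k−1). The bound is attained by the star {A : i ∈ A} for any fixed i ∈ [n]. Here C(272−1, 2−1) = C(271, 1) = 271.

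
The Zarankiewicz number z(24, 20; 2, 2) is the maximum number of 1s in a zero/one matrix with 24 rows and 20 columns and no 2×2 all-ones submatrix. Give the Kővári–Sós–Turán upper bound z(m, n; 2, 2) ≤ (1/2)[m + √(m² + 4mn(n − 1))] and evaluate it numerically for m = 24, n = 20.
z(24, 20; 2, 2) ≤ (1/2)[24 + √(24² + 4·24·20·19)] = (1/2)[24 + √37056] = 108.2497

Kővári–Sós–Turán: let r_1, ..., r_24 be the row sums and z = Σ r_i the total number of 1s. Each pair of columns can share at most one row with both entries 1 (else a 2×2 all-ones block appears), so Σ_i C(r_i, 2) ≤ C(20, 2) = 190. By convexity Σ_i C(r_i, 2) ≥ 24·C(z/24, 2) = z(z − 24)/(2·24), giving z² − 24z − 24·20·19 ≤ 0 and hence z ≤ (1/2)[24 + √(576 + 4·9120)] = (1/2)[24 + √37056] ≈ (1/2)(24 + 192.4994) = 108.2497.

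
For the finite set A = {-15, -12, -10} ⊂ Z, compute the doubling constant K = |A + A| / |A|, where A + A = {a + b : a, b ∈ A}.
K = |A + A| / |A| = 6/3 = 2

Enumerate A + A = {a + b : a, b ∈ A}. With |A| = 3, there are |A|^2 = 9 ordered sum pairs; collecting distinct values, A + A = {-30, -27, -25, -24, -22, -20}, so |A + A| = 6. Thus K = 6/3 = 2. For comparison, the minimum possible |A + A| over all 3-element sets is 2·3 − 1 = 5 (so min K = 5/3), attained only by arithmetic progressions.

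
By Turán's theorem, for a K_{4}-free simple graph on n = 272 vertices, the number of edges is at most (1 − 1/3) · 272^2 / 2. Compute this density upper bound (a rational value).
Turán density bound = (2/3) · 272^2/2 = 73984/3 ≈ 24661.3333

Turán's theorem: ex(n, K_{r+1}) is achieved by the complete r-partite Turán graph T(n, r) with parts as balanced as possible, and is at most (1 − 1/r) · n^2/2. For r = 3, n = 272: the density bound is (2/3) · 73984/2 = 73984/3 ≈ 24661.3333. The integer-valued extremum is e(T(272, 3)) = 24661, which is strictly less than the density bound 73984/3 since 3 ∤ 272 (the parts of T(272, 3) cannot all be equal).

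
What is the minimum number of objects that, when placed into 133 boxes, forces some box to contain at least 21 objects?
n = (21 − 1)·133 + 1 = 2661

By the generalised pigeonhole principle, to guarantee some box contains ≥ r objects we need more than (r − 1) · k objects total. Threshold: n = (r − 1) · k + 1. With r = 21 and k = 133: n = 20 · 133 + 1 = 2660 + 1 = 2661. For n = 2660 = 20 · 133, we can put exactly 20 objects in every box, avoiding 21 in any single one — so 2661 is tight.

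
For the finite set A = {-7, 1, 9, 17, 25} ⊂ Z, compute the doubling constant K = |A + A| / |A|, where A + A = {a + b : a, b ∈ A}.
K = |A + A| / |A| = 9/5

Enumerate A + A = {a + b : a, b ∈ A}. With |A| = 5, there are |A|^2 = 25 ordered sum pairs; collecting distinct values, A + A = {-14, -6, 2, 10, 18, 26, 34, 42, 50}, so |A + A| = 9. Thus K = 9/5. Here |A + A| = 2|A| − 1 = 9, the minimum possible — so K = 9/5 is minimal, which holds iff A is an arithmetic progression.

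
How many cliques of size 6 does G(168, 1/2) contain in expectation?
E[# K_6] = C(168, 6) · (1/2)^C(6, 2) = 28530983404 / 2^15 = 7132745851/8192 ≈ 870696.515015

For each 6-subset S of vertices (there are C(168, 6) = 28530983404 such S), let X_S = 1 if S induces a K_6 (all C(6, 2) = 15 edges present). Then P(X_S = 1) = (1/2)^15 = 1/32768. By linearity of expectation, E[# K_6] = C(168, 6) · (1/2)^15 = 28530983404 / 32768 = 7132745851/8192 ≈ 870696.515015.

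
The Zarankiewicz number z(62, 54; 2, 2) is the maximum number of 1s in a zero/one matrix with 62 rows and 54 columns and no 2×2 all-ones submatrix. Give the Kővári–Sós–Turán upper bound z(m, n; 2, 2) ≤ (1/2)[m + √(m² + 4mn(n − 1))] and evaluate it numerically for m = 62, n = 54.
z(62, 54; 2, 2) ≤ (1/2)[62 + √(62² + 4·62·54·53)] = (1/2)[62 + √713620] = 453.3802

Kővári–Sós–Turán: let r_1, ..., r_62 be the row sums and z = Σ r_i the total number of 1s. Each pair of columns can share at most one row with both entries 1 (else a 2×2 all-ones block appears), so Σ_i C(r_i, 2) ≤ C(54, 2) = 1431. By convexity Σ_i C(r_i, 2) ≥ 62·C(z/62, 2) = z(z − 62)/(2·62), giving z² − 62z − 62·54·53 ≤ 0 and hence z ≤ (1/2)[62 + √(3844 + 4·177444)] = (1/2)[62 + √713620] ≈ (1/2)(62 + 844.7603) = 453.3802.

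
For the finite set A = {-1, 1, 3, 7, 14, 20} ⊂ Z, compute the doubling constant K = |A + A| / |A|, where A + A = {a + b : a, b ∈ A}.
K = |A + A| / |A| = 18/6 = 3

Enumerate A + A = {a + b : a, b ∈ A}. With |A| = 6, there are |A|^2 = 36 ordered sum pairs; collecting distinct values, A + A = {-2, 0, 2, 4, 6, 8, 10, 13, 14, 15, 17, 19, 21, 23, 27, 28, 34, 40}, so |A + A| = 18. Thus K = 18/6 = 3. For comparison, the minimum possible |A + A| over all 6-element sets is 2·6 − 1 = 11 (so min K = 11/6), attained only by arithmetic progressions.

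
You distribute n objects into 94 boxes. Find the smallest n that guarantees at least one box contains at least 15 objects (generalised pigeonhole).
n = (15 − 1)·94 + 1 = 1317

By the generalised pigeonhole principle, to guarantee some box contains ≥ r objects we need more than (r − 1) · k objects total. Threshold: n = (r − 1) · k + 1. With r = 15 and k = 94: n = 14 · 94 + 1 = 1316 + 1 = 1317. For n = 1316 = 14 · 94, we can put exactly 14 objects in every box, avoiding 15 in any single one — so 1317 is tight.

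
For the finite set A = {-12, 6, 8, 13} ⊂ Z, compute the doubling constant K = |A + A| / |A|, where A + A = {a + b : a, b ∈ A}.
K = |A + A| / |A| = 10/4 = 5/2

Enumerate A + A = {a + b : a, b ∈ A}. With |A| = 4, there are |A|^2 = 16 ordered sum pairs; collecting distinct values, A + A = {-24, -6, -4, 1, 12, 14, 16, 19, 21, 26}, so |A + A| = 10. Thus K = 10/4 = 5/2. For comparison, the minimum possible |A + A| over all 4-element sets is 2·4 − 1 = 7 (so min K = 7/4), attained only by arithmetic progressions.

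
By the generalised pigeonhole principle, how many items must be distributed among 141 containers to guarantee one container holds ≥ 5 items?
n = (5 − 1)·141 + 1 = 565

By the generalised pigeonhole principle, to guarantee some box contains ≥ r objects we need more than (r − 1) · k objects total. Threshold: n = (r − 1) · k + 1. With r = 5 and k = 141: n = 4 · 141 + 1 = 564 + 1 = 565. For n = 564 = 4 · 141, we can put exactly 4 objects in every box, avoiding 5 in any single one — so 565 is tight.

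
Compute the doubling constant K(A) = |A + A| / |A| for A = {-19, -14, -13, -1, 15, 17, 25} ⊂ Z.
K = |A + A| / |A| = 27/7

Enumerate A + A = {a + b : a, b ∈ A}. With |A| = 7, there are |A|^2 = 49 ordered sum pairs; collecting distinct values, A + A = {-38, -33, -32, -28, -27, -26, -20, -15, -14, -4, -2, 1, 2, 3, 4, 6, 11, 12, 14, 16, 24, 30, 32, 34, 40, 42, 50}, so |A + A| = 27. Thus K = 27/7. For comparison, the minimum possible |A + A| over all 7-element sets is 2·7 − 1 = 13 (so min K = 13/7), attained only by arithmetic progressions.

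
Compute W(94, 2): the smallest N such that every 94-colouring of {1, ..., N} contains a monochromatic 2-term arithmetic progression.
W(94, 2) = 94 + 1 = 95

A 2-term AP is any pair of integers, so a monochromatic 2-AP exists iff some colour is used at least twice. With 94 colours, the colouring i ↦ i on {1, ..., 94} uses each colour once, avoiding any monochromatic pair, so W(94, 2) > 94. For {1, ..., 95}, pigeonhole forces two integers of the same colour, which form a monochromatic 2-AP. Hence W(94, 2) = 95.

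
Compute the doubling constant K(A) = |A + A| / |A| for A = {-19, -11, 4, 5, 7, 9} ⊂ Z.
K = |A + A| / |A| = 20/6 = 10/3

Enumerate A + A = {a + b : a, b ∈ A}. With |A| = 6, there are |A|^2 = 36 ordered sum pairs; collecting distinct values, A + A = {-38, -30, -22, -15, -14, -12, -10, -7, -6, -4, -2, 8, 9, 10, 11, 12, 13, 14, 16, 18}, so |A + A| = 20. Thus K = 20/6 = 10/3. For comparison, the minimum possible |A + A| over all 6-element sets is 2·6 − 1 = 11 (so min K = 11/6), attained only by arithmetic progressions.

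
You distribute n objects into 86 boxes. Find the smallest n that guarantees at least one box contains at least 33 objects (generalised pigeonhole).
n = (33 − 1)·86 + 1 = 2753

By the generalised pigeonhole principle, to guarantee some box contains ≥ r objects we need more than (r − 1) · k objects total. Threshold: n = (r − 1) · k + 1. With r = 33 and k = 86: n = 32 · 86 + 1 = 2752 + 1 = 2753. For n = 2752 = 32 · 86, we can put exactly 32 objects in every box, avoiding 33 in any single one — so 2753 is tight.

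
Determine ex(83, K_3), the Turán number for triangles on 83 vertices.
ex(83, K_3) = ⌊83^2/4⌋ = 1722

Mantel (1907): a triangle-free graph on n vertices has at most ⌊n^2/4⌋ edges, with equality for the complete bipartite graph K_{⌊n/2⌋, ⌈n/2⌉}. For n = 83: ⌊83^2/4⌋ = ⌊6889/4⌋ = 1722. The extremal graph is K_{41, 42}, which has 41·42 = 1722 edges.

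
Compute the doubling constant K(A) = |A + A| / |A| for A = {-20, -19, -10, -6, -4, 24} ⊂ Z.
K = |A + A| / |A| = 21/6 = 7/2

Enumerate A + A = {a + b : a, b ∈ A}. With |A| = 6, there are |A|^2 = 36 ordered sum pairs; collecting distinct values, A + A = {-40, -39, -38, -30, -29, -26, -25, -24, -23, -20, -16, -14, -12, -10, -8, 4, 5, 14, 18, 20, 48}, so |A + A| = 21. Thus K = 21/6 = 7/2. For comparison, the minimum possible |A + A| over all 6-element sets is 2·6 − 1 = 11 (so min K = 11/6), attained only by arithmetic progressions.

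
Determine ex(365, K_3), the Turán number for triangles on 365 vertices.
ex(365, K_3) = ⌊365^2/4⌋ = 33306

Mantel (1907): a triangle-free graph on n vertices has at most ⌊n^2/4⌋ edges, with equality for the complete bipartite graph K_{⌊n/2⌋, ⌈n/2⌉}. For n = 365: ⌊365^2/4⌋ = ⌊133225/4⌋ = 33306. The extremal graph is K_{182, 183}, which has 182·183 = 33306 edges.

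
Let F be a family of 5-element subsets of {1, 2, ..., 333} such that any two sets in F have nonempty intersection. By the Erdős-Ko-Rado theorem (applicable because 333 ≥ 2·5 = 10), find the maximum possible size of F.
max |F| = C(332, 4) = 497123935

Erdős-Ko-Rado (1961): when n ≥ 2k, max |F| = C(n−1, k−1). The bound is attained by the star {A : i ∈ A} for any fixed i ∈ [n]. Here C(333−1, 5−1) = C(332, 4) = 497123935.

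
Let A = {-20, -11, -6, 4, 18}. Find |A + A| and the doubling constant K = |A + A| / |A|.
K = |A + A| / |A| = 14/5

Enumerate A + A = {a + b : a, b ∈ A}. With |A| = 5, there are |A|^2 = 25 ordered sum pairs; collecting distinct values, A + A = {-40, -31, -26, -22, -17, -16, -12, -7, -2, 7, 8, 12, 22, 36}, so |A + A| = 14. Thus K = 14/5. For comparison, the minimum possible |A + A| over all 5-element sets is 2·5 − 1 = 9 (so min K = 9/5), attained only by arithmetic progressions.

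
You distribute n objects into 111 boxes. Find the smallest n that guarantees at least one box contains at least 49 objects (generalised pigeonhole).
n = (49 − 1)·111 + 1 = 5329

By the generalised pigeonhole principle, to guarantee some box contains ≥ r objects we need more than (r − 1) · k objects total. Threshold: n = (r − 1) · k + 1. With r = 49 and k = 111: n = 48 · 111 + 1 = 5328 + 1 = 5329. For n = 5328 = 48 · 111, we can put exactly 48 objects in every box, avoiding 49 in any single one — so 5329 is tight.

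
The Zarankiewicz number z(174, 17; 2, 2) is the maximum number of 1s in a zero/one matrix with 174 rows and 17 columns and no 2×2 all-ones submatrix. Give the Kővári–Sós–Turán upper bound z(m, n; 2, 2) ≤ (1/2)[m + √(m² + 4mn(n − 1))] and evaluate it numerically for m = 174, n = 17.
z(174, 17; 2, 2) ≤ (1/2)[174 + √(174² + 4·174·17·16)] = (1/2)[174 + √219588] = 321.3011

Kővári–Sós–Turán: let r_1, ..., r_174 be the row sums and z = Σ r_i the total number of 1s. Each pair of columns can share at most one row with both entries 1 (else a 2×2 all-ones block appears), so Σ_i C(r_i, 2) ≤ C(17, 2) = 136. By convexity Σ_i C(r_i, 2) ≥ 174·C(z/174, 2) = z(z − 174)/(2·174), giving z² − 174z − 174·17·16 ≤ 0 and hence z ≤ (1/2)[174 + √(30276 + 4·47328)] = (1/2)[174 + √219588] ≈ (1/2)(174 + 468.6022) = 321.3011.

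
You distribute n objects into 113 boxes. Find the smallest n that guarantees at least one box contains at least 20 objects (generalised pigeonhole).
n = (20 − 1)·113 + 1 = 2148

By the generalised pigeonhole principle, to guarantee some box contains ≥ r objects we need more than (r − 1) · k objects total. Threshold: n = (r − 1) · k + 1. With r = 20 and k = 113: n = 19 · 113 + 1 = 2147 + 1 = 2148. For n = 2147 = 19 · 113, we can put exactly 19 objects in every box, avoiding 20 in any single one — so 2148 is tight.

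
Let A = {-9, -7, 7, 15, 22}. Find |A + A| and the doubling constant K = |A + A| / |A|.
K = |A + A| / |A| = 15/5 = 3

Enumerate A + A = {a + b : a, b ∈ A}. With |A| = 5, there are |A|^2 = 25 ordered sum pairs; collecting distinct values, A + A = {-18, -16, -14, -2, 0, 6, 8, 13, 14, 15, 22, 29, 30, 37, 44}, so |A + A| = 15. Thus K = 15/5 = 3. For comparison, the minimum possible |A + A| over all 5-element sets is 2·5 − 1 = 9 (so min K = 9/5), attained only by arithmetic progressions.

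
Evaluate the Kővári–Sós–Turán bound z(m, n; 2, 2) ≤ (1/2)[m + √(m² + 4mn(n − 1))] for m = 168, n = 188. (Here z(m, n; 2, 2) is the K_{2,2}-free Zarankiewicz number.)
z(168, 188; 2, 2) ≤ (1/2)[168 + √(168² + 4·168·188·187)] = (1/2)[168 + √23653056] = 2515.7204

Kővári–Sós–Turán: let r_1, ..., r_168 be the row sums and z = Σ r_i the total number of 1s. Each pair of columns can share at most one row with both entries 1 (else a 2×2 all-ones block appears), so Σ_i C(r_i, 2) ≤ C(188, 2) = 17578. By convexity Σ_i C(r_i, 2) ≥ 168·C(z/168, 2) = z(z − 168)/(2·168), giving z² − 168z − 168·188·187 ≤ 0 and hence z ≤ (1/2)[168 + √(28224 + 4·5906208)] = (1/2)[168 + √23653056] ≈ (1/2)(168 + 4863.4408) = 2515.7204.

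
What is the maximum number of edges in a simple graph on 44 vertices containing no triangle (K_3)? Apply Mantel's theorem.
ex(44, K_3) = ⌊44^2/4⌋ = 484

Mantel (1907): a triangle-free graph on n vertices has at most ⌊n^2/4⌋ edges, with equality for the complete bipartite graph K_{⌊n/2⌋, ⌈n/2⌉}. For n = 44: ⌊44^2/4⌋ = ⌊1936/4⌋ = 484. The extremal graph is K_{22, 22}, which has 22·22 = 484 edges.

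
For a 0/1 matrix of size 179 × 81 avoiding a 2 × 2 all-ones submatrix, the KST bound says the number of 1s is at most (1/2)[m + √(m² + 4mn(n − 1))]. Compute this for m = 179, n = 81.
z(179, 81; 2, 2) ≤ (1/2)[179 + √(179² + 4·179·81·80)] = (1/2)[179 + √4671721] = 1170.2082

Kővári–Sós–Turán: let r_1, ..., r_179 be the row sums and z = Σ r_i the total number of 1s. Each pair of columns can share at most one row with both entries 1 (else a 2×2 all-ones block appears), so Σ_i C(r_i, 2) ≤ C(81, 2) = 3240. By convexity Σ_i C(r_i, 2) ≥ 179·C(z/179, 2) = z(z − 179)/(2·179), giving z² − 179z − 179·81·80 ≤ 0 and hence z ≤ (1/2)[179 + √(32041 + 4·1159920)] = (1/2)[179 + √4671721] ≈ (1/2)(179 + 2161.4164) = 1170.2082.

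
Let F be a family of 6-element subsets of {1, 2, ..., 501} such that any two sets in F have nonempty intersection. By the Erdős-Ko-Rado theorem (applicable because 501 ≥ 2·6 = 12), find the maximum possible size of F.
max |F| = C(500, 5) = 255244687600

The Erdős-Ko-Rado theorem states: for n ≥ 2k, an intersecting family of k-subsets of an n-element set has size at most C(n − 1, k − 1), with equality for 'star' families {A ⊆ [n] : |A| = k, i ∈ A} (fix an element i). For n = 501, k = 6: C(500, 5) = 255244687600.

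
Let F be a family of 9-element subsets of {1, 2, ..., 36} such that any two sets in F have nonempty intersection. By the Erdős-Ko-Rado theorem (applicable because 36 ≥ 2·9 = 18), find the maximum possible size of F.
max |F| = C(35, 8) = 23535820

The Erdős-Ko-Rado theorem states: for n ≥ 2k, an intersecting family of k-subsets of an n-element set has size at most C(n − 1, k − 1), with equality for 'star' families {A ⊆ [n] : |A| = k, i ∈ A} (fix an element i). For n = 36, k = 9: C(35, 8) = 23535820.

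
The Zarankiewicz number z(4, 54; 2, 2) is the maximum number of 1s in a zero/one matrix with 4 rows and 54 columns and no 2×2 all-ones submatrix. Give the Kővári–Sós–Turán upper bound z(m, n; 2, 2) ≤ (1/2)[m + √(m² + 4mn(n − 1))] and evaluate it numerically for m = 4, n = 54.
z(4, 54; 2, 2) ≤ (1/2)[4 + √(4² + 4·4·54·53)] = (1/2)[4 + √45808] = 109.014

Kővári–Sós–Turán: let r_1, ..., r_4 be the row sums and z = Σ r_i the total number of 1s. Each pair of columns can share at most one row with both entries 1 (else a 2×2 all-ones block appears), so Σ_i C(r_i, 2) ≤ C(54, 2) = 1431. By convexity Σ_i C(r_i, 2) ≥ 4·C(z/4, 2) = z(z − 4)/(2·4), giving z² − 4z − 4·54·53 ≤ 0 and hence z ≤ (1/2)[4 + √(16 + 4·11448)] = (1/2)[4 + √45808] ≈ (1/2)(4 + 214.028) = 109.014.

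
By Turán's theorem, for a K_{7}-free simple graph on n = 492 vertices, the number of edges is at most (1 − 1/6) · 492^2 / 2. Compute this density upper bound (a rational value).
Turán density bound = (5/6) · 492^2/2 = 100860

Turán's theorem: ex(n, K_{r+1}) is achieved by the complete r-partite Turán graph T(n, r) with parts as balanced as possible, and is at most (1 − 1/r) · n^2/2. For r = 6, n = 492: the density bound is (5/6) · 242064/2 = 100860. Since 6 ∣ 492, the Turán graph T(492, 6) has parts of equal size 82, and its edge count e(T(492, 6)) = 100860 attains the density bound exactly.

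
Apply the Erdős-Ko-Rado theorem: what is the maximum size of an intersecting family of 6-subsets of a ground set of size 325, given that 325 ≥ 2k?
max |F| = C(324, 5) = 28845440064

The Erdős-Ko-Rado theorem states: for n ≥ 2k, an intersecting family of k-subsets of an n-element set has size at most C(n − 1, k − 1), with equality for 'star' families {A ⊆ [n] : |A| = k, i ∈ A} (fix an element i). For n = 325, k = 6: C(324, 5) = 28845440064.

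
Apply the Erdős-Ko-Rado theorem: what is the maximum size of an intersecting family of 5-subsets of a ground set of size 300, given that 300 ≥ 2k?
max |F| = C(299, 4) = 326380626

The Erdős-Ko-Rado theorem states: for n ≥ 2k, an intersecting family of k-subsets of an n-element set has size at most C(n − 1, k − 1), with equality for 'star' families {A ⊆ [n] : |A| = k, i ∈ A} (fix an element i). For n = 300, k = 5: C(299, 4) = 326380626.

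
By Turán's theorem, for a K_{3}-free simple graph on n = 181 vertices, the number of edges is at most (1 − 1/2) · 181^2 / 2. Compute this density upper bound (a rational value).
Turán density bound = (1/2) · 181^2/2 = 32761/4 ≈ 8190.25

Turán's theorem: ex(n, K_{r+1}) is achieved by the complete r-partite Turán graph T(n, r) with parts as balanced as possible, and is at most (1 − 1/r) · n^2/2. For r = 2, n = 181: the density bound is (1/2) · 32761/2 = 32761/4 ≈ 8190.25. The integer-valued extremum is e(T(181, 2)) = 8190, which is strictly less than the density bound 32761/4 since 2 ∤ 181 (the parts of T(181, 2) cannot all be equal).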